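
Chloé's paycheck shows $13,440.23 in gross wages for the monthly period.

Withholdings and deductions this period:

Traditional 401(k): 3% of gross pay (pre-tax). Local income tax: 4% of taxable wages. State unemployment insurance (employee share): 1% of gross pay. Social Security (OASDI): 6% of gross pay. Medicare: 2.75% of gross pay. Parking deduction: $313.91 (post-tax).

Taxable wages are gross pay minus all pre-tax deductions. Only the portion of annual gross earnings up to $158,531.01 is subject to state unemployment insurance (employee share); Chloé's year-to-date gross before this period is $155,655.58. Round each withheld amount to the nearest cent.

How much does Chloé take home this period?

Traditional 401(k): $13,440.23 × 0.03 = $403.21
Taxable wages = $13,440.23 − $403.21 = $13,037.02
Local income tax: $13,037.02 × 0.04 = $521.48
State unemployment insurance (employee share): only $158,531.01 − $155,655.58 = $2,875.43 of this check is subject → $2,875.43 × 0.01 = $28.75
Social Security (OASDI): $13,440.23 × 0.06 = $806.41
Medicare: $13,440.23 × 0.0275 = $369.61
Parking deduction: $313.91
Total deductions = $403.21 + $521.48 + $28.75 + $806.41 + $369.61 + $313.91 = $2,443.37
Net pay = $13,440.23 − $2,443.37 = $10,996.86

$10,996.86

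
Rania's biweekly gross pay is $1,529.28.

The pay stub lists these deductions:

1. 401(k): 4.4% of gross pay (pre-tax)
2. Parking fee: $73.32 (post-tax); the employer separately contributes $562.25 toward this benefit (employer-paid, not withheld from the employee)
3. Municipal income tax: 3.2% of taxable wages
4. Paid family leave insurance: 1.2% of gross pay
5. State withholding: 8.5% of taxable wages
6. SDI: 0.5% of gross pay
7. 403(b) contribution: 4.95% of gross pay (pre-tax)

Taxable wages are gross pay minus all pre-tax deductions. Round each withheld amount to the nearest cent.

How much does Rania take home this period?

$1,124.78

403(b) contribution: $1,529.28 × 0.0495 = $75.70
401(k): $1,529.28 × 0.044 = $67.29
Pre-tax total = $75.70 + $67.29 = $142.99
Taxable wages = $1,529.28 − $142.99 = $1,386.29
Municipal income tax: $1,386.29 × 0.032 = $44.36
State withholding: $1,386.29 × 0.085 = $117.83
SDI: $1,529.28 × 0.005 = $7.65
Paid family leave insurance: $1,529.28 × 0.012 = $18.35
Parking fee: $73.32
(Employer's $562.25 toward parking fee is not withheld from the employee.)
Total deductions = $75.70 + $67.29 + $44.36 + $117.83 + $7.65 + $18.35 + $73.32 = $404.50
Net pay = $1,529.28 − $404.50 = $1,124.78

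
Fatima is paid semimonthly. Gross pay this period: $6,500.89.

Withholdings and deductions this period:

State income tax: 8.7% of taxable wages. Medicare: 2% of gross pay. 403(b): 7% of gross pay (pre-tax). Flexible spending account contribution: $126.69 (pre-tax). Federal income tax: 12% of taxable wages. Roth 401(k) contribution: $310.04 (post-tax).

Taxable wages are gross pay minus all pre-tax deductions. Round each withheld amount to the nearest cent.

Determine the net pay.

Flexible spending account contribution: $126.69
403(b): $6,500.89 × 0.07 = $455.06
Pre-tax total = $126.69 + $455.06 = $581.75
Taxable wages = $6,500.89 − $581.75 = $5,919.14
Federal income tax: $5,919.14 × 0.12 = $710.30
State income tax: $5,919.14 × 0.087 = $514.97
Medicare: $6,500.89 × 0.02 = $130.02
Roth 401(k) contribution: $310.04
Total deductions = $126.69 + $455.06 + $710.30 + $514.97 + $130.02 + $310.04 = $2,247.08
Net pay = $6,500.89 − $2,247.08 = $4,253.81

$4,253.81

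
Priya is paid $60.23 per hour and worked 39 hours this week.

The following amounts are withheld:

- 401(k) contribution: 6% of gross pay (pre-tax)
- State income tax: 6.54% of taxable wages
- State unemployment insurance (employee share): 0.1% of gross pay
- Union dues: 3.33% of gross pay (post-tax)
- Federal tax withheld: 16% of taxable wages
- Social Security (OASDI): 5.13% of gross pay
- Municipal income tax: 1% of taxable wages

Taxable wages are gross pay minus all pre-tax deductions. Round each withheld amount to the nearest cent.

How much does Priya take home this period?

$1,487.19

Gross pay: 39 × $60.23 = $2,348.97
401(k) contribution: $2,348.97 × 0.06 = $140.94
Taxable wages = $2,348.97 − $140.94 = $2,208.03
Federal tax withheld: $2,208.03 × 0.16 = $353.28
Municipal income tax: $2,208.03 × 0.01 = $22.08
State income tax: $2,208.03 × 0.0654 = $144.41
State unemployment insurance (employee share): $2,348.97 × 0.001 = $2.35
Social Security (OASDI): $2,348.97 × 0.0513 = $120.50
Union dues: $2,348.97 × 0.0333 = $78.22
Total deductions = $140.94 + $353.28 + $22.08 + $144.41 + $2.35 + $120.50 + $78.22 = $861.78
Net pay = $2,348.97 − $861.78 = $1,487.19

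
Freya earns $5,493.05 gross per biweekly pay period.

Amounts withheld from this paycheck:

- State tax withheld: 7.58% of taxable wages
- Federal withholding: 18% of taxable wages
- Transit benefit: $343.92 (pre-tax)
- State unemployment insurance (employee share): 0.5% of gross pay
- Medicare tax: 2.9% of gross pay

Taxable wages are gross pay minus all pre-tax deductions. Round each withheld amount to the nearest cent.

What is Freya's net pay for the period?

Transit benefit: $343.92
Taxable wages = $5,493.05 − $343.92 = $5,149.13
State tax withheld: $5,149.13 × 0.0758 = $390.30
Federal withholding: $5,149.13 × 0.18 = $926.84
State unemployment insurance (employee share): $5,493.05 × 0.005 = $27.47
Medicare tax: $5,493.05 × 0.029 = $159.30
Total deductions = $343.92 + $390.30 + $926.84 + $27.47 + $159.30 = $1,847.83
Net pay = $5,493.05 − $1,847.83 = $3,645.22

$3,645.22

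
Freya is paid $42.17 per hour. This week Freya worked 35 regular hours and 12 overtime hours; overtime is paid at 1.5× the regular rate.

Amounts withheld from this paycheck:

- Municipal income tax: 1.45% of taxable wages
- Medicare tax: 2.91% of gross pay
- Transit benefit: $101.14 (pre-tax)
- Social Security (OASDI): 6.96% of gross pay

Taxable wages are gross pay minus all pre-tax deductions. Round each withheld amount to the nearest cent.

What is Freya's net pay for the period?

$1882.33

Regular pay: 35 × $42.17 = $1475.95
Overtime pay: 12 × $42.17 × 1.5 = $759.06
Gross pay = $1475.95 + $759.06 = $2235.01
Transit benefit: $101.14
Taxable wages = $2235.01 − $101.14 = $2133.87
Municipal income tax: $2133.87 × 0.0145 = $30.94
Medicare tax: $2235.01 × 0.0291 = $65.04
Social Security (OASDI): $2235.01 × 0.0696 = $155.56
Total deductions = $101.14 + $30.94 + $65.04 + $155.56 = $352.68
Net pay = $2235.01 − $352.68 = $1882.33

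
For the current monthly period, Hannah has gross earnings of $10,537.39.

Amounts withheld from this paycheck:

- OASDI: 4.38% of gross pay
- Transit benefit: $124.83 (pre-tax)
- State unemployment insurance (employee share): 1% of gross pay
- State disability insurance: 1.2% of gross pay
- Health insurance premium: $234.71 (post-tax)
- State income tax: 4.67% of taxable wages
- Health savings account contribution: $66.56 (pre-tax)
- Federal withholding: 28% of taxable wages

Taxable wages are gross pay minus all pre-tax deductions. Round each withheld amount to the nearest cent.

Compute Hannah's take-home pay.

Transit benefit: $124.83
Health savings account contribution: $66.56
Pre-tax total = $124.83 + $66.56 = $191.39
Taxable wages = $10,537.39 − $191.39 = $10,346.00
State income tax: $10,346.00 × 0.0467 = $483.16
Federal withholding: $10,346.00 × 0.28 = $2,896.88
State disability insurance: $10,537.39 × 0.012 = $126.45
State unemployment insurance (employee share): $10,537.39 × 0.01 = $105.37
OASDI: $10,537.39 × 0.0438 = $461.54
Health insurance premium: $234.71
Total deductions = $124.83 + $66.56 + $483.16 + $2,896.88 + $126.45 + $105.37 + $461.54 + $234.71 = $4,499.50
Net pay = $10,537.39 − $4,499.50 = $6,037.89

$6,037.89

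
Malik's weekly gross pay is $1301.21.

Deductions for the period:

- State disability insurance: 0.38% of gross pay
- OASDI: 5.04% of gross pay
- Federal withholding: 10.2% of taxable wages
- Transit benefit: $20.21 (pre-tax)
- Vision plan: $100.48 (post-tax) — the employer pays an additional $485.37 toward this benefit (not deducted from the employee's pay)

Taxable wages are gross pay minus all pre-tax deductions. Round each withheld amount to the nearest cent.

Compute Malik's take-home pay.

$979.34

Transit benefit: $20.21
Taxable wages = $1301.21 − $20.21 = $1281.00
Federal withholding: $1281.00 × 0.102 = $130.66
State disability insurance: $1301.21 × 0.0038 = $4.94
OASDI: $1301.21 × 0.0504 = $65.58
Vision plan: $100.48
(Employer's $485.37 toward vision plan is not withheld from the employee.)
Total deductions = $20.21 + $130.66 + $4.94 + $65.58 + $100.48 = $321.87
Net pay = $1301.21 − $321.87 = $979.34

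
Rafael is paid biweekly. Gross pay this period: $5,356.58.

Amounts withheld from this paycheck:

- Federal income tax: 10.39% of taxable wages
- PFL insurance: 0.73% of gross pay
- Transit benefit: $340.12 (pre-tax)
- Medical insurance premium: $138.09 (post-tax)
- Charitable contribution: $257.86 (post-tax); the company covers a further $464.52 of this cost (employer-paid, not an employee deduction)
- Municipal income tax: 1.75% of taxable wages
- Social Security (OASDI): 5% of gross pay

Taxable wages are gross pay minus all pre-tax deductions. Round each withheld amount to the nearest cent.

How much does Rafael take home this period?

$3,704.58

Transit benefit: $340.12
Taxable wages = $5,356.58 − $340.12 = $5,016.46
Federal income tax: $5,016.46 × 0.1039 = $521.21
Municipal income tax: $5,016.46 × 0.0175 = $87.79
PFL insurance: $5,356.58 × 0.0073 = $39.10
Social Security (OASDI): $5,356.58 × 0.05 = $267.83
Charitable contribution: $257.86
Medical insurance premium: $138.09
(Employer's $464.52 toward charitable contribution is not withheld from the employee.)
Total deductions = $340.12 + $521.21 + $87.79 + $39.10 + $267.83 + $257.86 + $138.09 = $1,652.00
Net pay = $5,356.58 − $1,652.00 = $3,704.58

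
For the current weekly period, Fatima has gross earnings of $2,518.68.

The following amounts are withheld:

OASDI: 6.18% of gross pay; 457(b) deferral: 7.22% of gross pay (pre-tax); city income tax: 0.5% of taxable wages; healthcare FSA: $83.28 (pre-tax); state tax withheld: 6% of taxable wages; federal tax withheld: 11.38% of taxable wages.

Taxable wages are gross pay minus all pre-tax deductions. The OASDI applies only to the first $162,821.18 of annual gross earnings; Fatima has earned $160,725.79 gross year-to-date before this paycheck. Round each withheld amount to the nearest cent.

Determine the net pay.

457(b) deferral: $2,518.68 × 0.0722 = $181.85
Healthcare FSA: $83.28
Pre-tax total = $181.85 + $83.28 = $265.13
Taxable wages = $2,518.68 − $265.13 = $2,253.55
Federal tax withheld: $2,253.55 × 0.1138 = $256.45
State tax withheld: $2,253.55 × 0.06 = $135.21
City income tax: $2,253.55 × 0.005 = $11.27
OASDI: only $162,821.18 − $160,725.79 = $2,095.39 of this check is subject → $2,095.39 × 0.0618 = $129.50
Total deductions = $181.85 + $83.28 + $256.45 + $135.21 + $11.27 + $129.50 = $797.56
Net pay = $2,518.68 − $797.56 = $1,721.12

$1,721.12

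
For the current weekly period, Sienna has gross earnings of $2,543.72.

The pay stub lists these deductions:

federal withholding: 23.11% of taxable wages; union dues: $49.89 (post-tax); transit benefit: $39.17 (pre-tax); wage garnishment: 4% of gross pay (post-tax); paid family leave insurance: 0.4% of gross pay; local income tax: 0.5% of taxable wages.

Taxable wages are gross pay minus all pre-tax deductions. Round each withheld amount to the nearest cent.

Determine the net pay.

$1,751.42

Transit benefit: $39.17
Taxable wages = $2,543.72 − $39.17 = $2,504.55
Local income tax: $2,504.55 × 0.005 = $12.52
Federal withholding: $2,504.55 × 0.2311 = $578.80
Paid family leave insurance: $2,543.72 × 0.004 = $10.17
Union dues: $49.89
Wage garnishment: $2,543.72 × 0.04 = $101.75
Total deductions = $39.17 + $12.52 + $578.80 + $10.17 + $49.89 + $101.75 = $792.30
Net pay = $2,543.72 − $792.30 = $1,751.42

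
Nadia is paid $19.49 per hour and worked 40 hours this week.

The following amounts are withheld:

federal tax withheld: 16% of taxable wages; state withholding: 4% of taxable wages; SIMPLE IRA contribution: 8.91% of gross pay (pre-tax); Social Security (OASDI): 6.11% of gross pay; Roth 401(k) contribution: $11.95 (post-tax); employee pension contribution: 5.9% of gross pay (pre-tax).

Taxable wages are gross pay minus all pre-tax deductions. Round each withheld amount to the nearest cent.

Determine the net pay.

Gross pay: 40 × $19.49 = $779.60
SIMPLE IRA contribution: $779.60 × 0.0891 = $69.46
Employee pension contribution: $779.60 × 0.059 = $46.00
Pre-tax total = $69.46 + $46.00 = $115.46
Taxable wages = $779.60 − $115.46 = $664.14
State withholding: $664.14 × 0.04 = $26.57
Federal tax withheld: $664.14 × 0.16 = $106.26
Social Security (OASDI): $779.60 × 0.0611 = $47.63
Roth 401(k) contribution: $11.95
Total deductions = $69.46 + $46.00 + $26.57 + $106.26 + $47.63 + $11.95 = $307.87
Net pay = $779.60 − $307.87 = $471.73

$471.73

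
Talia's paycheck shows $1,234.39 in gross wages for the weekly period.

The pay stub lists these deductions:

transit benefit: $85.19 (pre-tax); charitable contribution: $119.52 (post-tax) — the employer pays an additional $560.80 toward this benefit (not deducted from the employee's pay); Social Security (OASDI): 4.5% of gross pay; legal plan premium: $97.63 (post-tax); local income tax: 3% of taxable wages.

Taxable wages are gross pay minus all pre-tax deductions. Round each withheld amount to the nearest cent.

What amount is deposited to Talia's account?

$842.02

Transit benefit: $85.19
Taxable wages = $1,234.39 − $85.19 = $1,149.20
Local income tax: $1,149.20 × 0.03 = $34.48
Social Security (OASDI): $1,234.39 × 0.045 = $55.55
Legal plan premium: $97.63
Charitable contribution: $119.52
(Employer's $560.80 toward charitable contribution is not withheld from the employee.)
Total deductions = $85.19 + $34.48 + $55.55 + $97.63 + $119.52 = $392.37
Net pay = $1,234.39 − $392.37 = $842.02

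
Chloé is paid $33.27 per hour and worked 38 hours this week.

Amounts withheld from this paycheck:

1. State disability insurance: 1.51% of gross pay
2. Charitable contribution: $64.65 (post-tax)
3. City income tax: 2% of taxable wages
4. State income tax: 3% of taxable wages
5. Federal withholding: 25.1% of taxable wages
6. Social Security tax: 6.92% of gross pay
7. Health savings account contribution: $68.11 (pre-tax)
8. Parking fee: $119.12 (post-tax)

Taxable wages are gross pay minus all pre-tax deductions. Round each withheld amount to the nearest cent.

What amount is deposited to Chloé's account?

Gross pay: 38 × $33.27 = $1264.26
Health savings account contribution: $68.11
Taxable wages = $1264.26 − $68.11 = $1196.15
State income tax: $1196.15 × 0.03 = $35.88
City income tax: $1196.15 × 0.02 = $23.92
Federal withholding: $1196.15 × 0.251 = $300.23
Social Security tax: $1264.26 × 0.0692 = $87.49
State disability insurance: $1264.26 × 0.0151 = $19.09
Charitable contribution: $64.65
Parking fee: $119.12
Total deductions = $68.11 + $35.88 + $23.92 + $300.23 + $87.49 + $19.09 + $64.65 + $119.12 = $718.49
Net pay = $1264.26 − $718.49 = $545.77

$545.77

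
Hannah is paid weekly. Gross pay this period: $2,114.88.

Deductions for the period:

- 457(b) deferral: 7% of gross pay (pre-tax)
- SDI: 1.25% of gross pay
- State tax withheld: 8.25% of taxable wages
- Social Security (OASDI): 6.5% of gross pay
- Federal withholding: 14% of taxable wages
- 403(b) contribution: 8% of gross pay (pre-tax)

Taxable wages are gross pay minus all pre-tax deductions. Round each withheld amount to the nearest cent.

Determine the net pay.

403(b) contribution: $2,114.88 × 0.08 = $169.19
457(b) deferral: $2,114.88 × 0.07 = $148.04
Pre-tax total = $169.19 + $148.04 = $317.23
Taxable wages = $2,114.88 − $317.23 = $1,797.65
State tax withheld: $1,797.65 × 0.0825 = $148.31
Federal withholding: $1,797.65 × 0.14 = $251.67
Social Security (OASDI): $2,114.88 × 0.065 = $137.47
SDI: $2,114.88 × 0.0125 = $26.44
Total deductions = $169.19 + $148.04 + $148.31 + $251.67 + $137.47 + $26.44 = $881.12
Net pay = $2,114.88 − $881.12 = $1,233.76

$1,233.76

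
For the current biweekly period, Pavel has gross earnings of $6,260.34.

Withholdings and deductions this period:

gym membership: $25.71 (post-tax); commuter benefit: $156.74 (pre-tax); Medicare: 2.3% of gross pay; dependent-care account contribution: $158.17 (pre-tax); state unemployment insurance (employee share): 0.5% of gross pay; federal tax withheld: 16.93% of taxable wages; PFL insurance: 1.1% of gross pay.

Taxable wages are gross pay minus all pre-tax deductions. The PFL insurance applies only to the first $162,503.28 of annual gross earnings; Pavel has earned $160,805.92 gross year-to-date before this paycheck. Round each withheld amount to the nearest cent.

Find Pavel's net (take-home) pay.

$4,719.20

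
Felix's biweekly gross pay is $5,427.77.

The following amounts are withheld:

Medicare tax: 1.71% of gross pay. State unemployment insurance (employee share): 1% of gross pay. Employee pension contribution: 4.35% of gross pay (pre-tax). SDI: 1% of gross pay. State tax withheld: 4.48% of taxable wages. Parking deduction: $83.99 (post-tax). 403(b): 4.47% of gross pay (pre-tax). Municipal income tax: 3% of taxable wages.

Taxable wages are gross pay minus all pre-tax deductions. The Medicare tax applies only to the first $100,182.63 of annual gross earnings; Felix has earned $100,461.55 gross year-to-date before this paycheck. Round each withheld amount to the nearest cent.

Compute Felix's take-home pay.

$4,386.30

Employee pension contribution: $5,427.77 × 0.0435 = $236.11
403(b): $5,427.77 × 0.0447 = $242.62
Pre-tax total = $236.11 + $242.62 = $478.73
Taxable wages = $5,427.77 − $478.73 = $4,949.04
Municipal income tax: $4,949.04 × 0.03 = $148.47
State tax withheld: $4,949.04 × 0.0448 = $221.72
SDI: $5,427.77 × 0.01 = $54.28
State unemployment insurance (employee share): $5,427.77 × 0.01 = $54.28
Medicare tax: annual cap $100,182.63 already reached (YTD $100,461.55), so $0.00
Parking deduction: $83.99
Total deductions = $236.11 + $242.62 + $148.47 + $221.72 + $54.28 + $54.28 + $0.00 + $83.99 = $1,041.47
Net pay = $5,427.77 − $1,041.47 = $4,386.30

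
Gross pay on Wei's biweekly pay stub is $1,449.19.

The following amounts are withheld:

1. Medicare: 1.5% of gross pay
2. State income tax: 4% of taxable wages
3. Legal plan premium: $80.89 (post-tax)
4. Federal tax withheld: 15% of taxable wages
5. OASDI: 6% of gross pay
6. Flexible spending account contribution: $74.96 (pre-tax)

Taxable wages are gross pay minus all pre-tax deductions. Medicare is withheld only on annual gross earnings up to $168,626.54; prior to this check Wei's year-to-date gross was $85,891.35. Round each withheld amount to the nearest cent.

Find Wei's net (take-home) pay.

Flexible spending account contribution: $74.96
Taxable wages = $1,449.19 − $74.96 = $1,374.23
State income tax: $1,374.23 × 0.04 = $54.97
Federal tax withheld: $1,374.23 × 0.15 = $206.13
OASDI: $1,449.19 × 0.06 = $86.95
Medicare: cap not yet reached, full $1,449.19 is subject → $1,449.19 × 0.015 = $21.74
Legal plan premium: $80.89
Total deductions = $74.96 + $54.97 + $206.13 + $86.95 + $21.74 + $80.89 = $525.64
Net pay = $1,449.19 − $525.64 = $923.55

$923.55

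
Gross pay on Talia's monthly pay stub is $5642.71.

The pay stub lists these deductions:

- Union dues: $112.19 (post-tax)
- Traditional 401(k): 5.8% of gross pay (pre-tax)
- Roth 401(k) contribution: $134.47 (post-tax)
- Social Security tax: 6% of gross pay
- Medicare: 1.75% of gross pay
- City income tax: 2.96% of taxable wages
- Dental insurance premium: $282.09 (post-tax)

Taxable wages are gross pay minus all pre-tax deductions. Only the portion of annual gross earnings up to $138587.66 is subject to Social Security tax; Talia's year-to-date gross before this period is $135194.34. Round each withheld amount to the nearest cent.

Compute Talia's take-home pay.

$4326.99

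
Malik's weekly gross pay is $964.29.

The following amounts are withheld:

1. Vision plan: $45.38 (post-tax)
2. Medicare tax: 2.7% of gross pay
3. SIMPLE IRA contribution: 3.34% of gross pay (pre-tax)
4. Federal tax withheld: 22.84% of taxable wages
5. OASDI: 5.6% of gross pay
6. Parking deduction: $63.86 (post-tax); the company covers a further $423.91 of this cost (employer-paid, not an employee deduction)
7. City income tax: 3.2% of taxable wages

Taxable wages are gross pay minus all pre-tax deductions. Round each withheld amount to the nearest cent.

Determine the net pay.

$500.08

SIMPLE IRA contribution: $964.29 × 0.0334 = $32.21
Taxable wages = $964.29 − $32.21 = $932.08
City income tax: $932.08 × 0.032 = $29.83
Federal tax withheld: $932.08 × 0.2284 = $212.89
OASDI: $964.29 × 0.056 = $54.00
Medicare tax: $964.29 × 0.027 = $26.04
Parking deduction: $63.86
Vision plan: $45.38
(Employer's $423.91 toward parking deduction is not withheld from the employee.)
Total deductions = $32.21 + $29.83 + $212.89 + $54.00 + $26.04 + $63.86 + $45.38 = $464.21
Net pay = $964.29 − $464.21 = $500.08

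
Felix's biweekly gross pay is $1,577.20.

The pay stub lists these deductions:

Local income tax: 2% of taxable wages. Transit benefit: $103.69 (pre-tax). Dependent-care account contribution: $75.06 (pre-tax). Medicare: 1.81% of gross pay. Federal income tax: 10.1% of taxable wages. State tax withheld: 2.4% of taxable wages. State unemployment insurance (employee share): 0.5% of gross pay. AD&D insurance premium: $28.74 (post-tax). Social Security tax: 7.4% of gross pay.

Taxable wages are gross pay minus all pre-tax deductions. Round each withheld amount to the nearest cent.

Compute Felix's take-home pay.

Transit benefit: $103.69
Dependent-care account contribution: $75.06
Pre-tax total = $103.69 + $75.06 = $178.75
Taxable wages = $1,577.20 − $178.75 = $1,398.45
Local income tax: $1,398.45 × 0.02 = $27.97
State tax withheld: $1,398.45 × 0.024 = $33.56
Federal income tax: $1,398.45 × 0.101 = $141.24
Medicare: $1,577.20 × 0.0181 = $28.55
Social Security tax: $1,577.20 × 0.074 = $116.71
State unemployment insurance (employee share): $1,577.20 × 0.005 = $7.89
AD&D insurance premium: $28.74
Total deductions = $103.69 + $75.06 + $27.97 + $33.56 + $141.24 + $28.55 + $116.71 + $7.89 + $28.74 = $563.41
Net pay = $1,577.20 − $563.41 = $1,013.79

$1,013.79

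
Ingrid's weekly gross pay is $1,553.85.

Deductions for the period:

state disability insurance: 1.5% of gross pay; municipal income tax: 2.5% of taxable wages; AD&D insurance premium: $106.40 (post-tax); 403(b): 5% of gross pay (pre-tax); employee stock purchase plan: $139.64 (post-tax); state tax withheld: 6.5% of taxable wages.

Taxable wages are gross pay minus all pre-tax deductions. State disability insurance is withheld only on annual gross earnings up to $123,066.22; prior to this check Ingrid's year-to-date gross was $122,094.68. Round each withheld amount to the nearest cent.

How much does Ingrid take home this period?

$1,082.70

403(b): $1,553.85 × 0.05 = $77.69
Taxable wages = $1,553.85 − $77.69 = $1,476.16
State tax withheld: $1,476.16 × 0.065 = $95.95
Municipal income tax: $1,476.16 × 0.025 = $36.90
State disability insurance: only $123,066.22 − $122,094.68 = $971.54 of this check is subject → $971.54 × 0.015 = $14.57
Employee stock purchase plan: $139.64
AD&D insurance premium: $106.40
Total deductions = $77.69 + $95.95 + $36.90 + $14.57 + $139.64 + $106.40 = $471.15
Net pay = $1,553.85 − $471.15 = $1,082.70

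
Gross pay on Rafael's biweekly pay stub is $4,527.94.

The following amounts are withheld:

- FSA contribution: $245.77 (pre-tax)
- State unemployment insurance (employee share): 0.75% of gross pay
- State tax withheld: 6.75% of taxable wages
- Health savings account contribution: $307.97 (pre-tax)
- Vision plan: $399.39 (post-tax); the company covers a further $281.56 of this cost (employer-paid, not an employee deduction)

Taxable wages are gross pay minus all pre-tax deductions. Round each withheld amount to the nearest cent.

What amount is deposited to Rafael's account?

$3,272.59

FSA contribution: $245.77
Health savings account contribution: $307.97
Pre-tax total = $245.77 + $307.97 = $553.74
Taxable wages = $4,527.94 − $553.74 = $3,974.20
State tax withheld: $3,974.20 × 0.0675 = $268.26
State unemployment insurance (employee share): $4,527.94 × 0.0075 = $33.96
Vision plan: $399.39
(Employer's $281.56 toward vision plan is not withheld from the employee.)
Total deductions = $245.77 + $307.97 + $268.26 + $33.96 + $399.39 = $1,255.35
Net pay = $4,527.94 − $1,255.35 = $3,272.59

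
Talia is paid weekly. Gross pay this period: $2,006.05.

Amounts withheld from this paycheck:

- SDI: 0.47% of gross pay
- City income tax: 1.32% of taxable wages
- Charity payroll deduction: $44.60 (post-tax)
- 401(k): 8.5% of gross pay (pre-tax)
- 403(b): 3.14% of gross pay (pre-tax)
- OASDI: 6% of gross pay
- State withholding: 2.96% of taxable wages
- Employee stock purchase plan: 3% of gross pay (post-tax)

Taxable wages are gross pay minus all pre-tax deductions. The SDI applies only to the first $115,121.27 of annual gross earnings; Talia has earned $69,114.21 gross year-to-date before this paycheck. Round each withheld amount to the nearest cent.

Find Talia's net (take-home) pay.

403(b): $2,006.05 × 0.0314 = $62.99
401(k): $2,006.05 × 0.085 = $170.51
Pre-tax total = $62.99 + $170.51 = $233.50
Taxable wages = $2,006.05 − $233.50 = $1,772.55
State withholding: $1,772.55 × 0.0296 = $52.47
City income tax: $1,772.55 × 0.0132 = $23.40
OASDI: $2,006.05 × 0.06 = $120.36
SDI: cap not yet reached, full $2,006.05 is subject → $2,006.05 × 0.0047 = $9.43
Charity payroll deduction: $44.60
Employee stock purchase plan: $2,006.05 × 0.03 = $60.18
Total deductions = $62.99 + $170.51 + $52.47 + $23.40 + $120.36 + $9.43 + $44.60 + $60.18 = $543.94
Net pay = $2,006.05 − $543.94 = $1,462.11

$1,462.11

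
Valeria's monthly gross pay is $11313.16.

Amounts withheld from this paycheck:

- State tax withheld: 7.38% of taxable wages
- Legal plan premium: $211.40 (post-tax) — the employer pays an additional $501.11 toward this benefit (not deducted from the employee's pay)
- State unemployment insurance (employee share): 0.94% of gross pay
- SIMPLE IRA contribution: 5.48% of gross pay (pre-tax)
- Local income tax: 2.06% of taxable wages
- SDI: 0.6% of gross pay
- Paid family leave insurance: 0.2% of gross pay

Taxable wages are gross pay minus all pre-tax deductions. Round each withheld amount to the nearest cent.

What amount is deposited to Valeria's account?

$9275.51

SIMPLE IRA contribution: $11313.16 × 0.0548 = $619.96
Taxable wages = $11313.16 − $619.96 = $10693.20
Local income tax: $10693.20 × 0.0206 = $220.28
State tax withheld: $10693.20 × 0.0738 = $789.16
SDI: $11313.16 × 0.006 = $67.88
State unemployment insurance (employee share): $11313.16 × 0.0094 = $106.34
Paid family leave insurance: $11313.16 × 0.002 = $22.63
Legal plan premium: $211.40
(Employer's $501.11 toward legal plan premium is not withheld from the employee.)
Total deductions = $619.96 + $220.28 + $789.16 + $67.88 + $106.34 + $22.63 + $211.40 = $2037.65
Net pay = $11313.16 − $2037.65 = $9275.51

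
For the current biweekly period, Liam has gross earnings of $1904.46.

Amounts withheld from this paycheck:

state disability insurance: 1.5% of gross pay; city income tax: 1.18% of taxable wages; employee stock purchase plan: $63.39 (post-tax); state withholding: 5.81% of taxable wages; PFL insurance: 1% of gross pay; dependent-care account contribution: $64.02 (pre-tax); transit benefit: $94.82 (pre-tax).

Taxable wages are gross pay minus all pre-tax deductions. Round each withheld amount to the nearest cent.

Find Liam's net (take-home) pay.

Dependent-care account contribution: $64.02
Transit benefit: $94.82
Pre-tax total = $64.02 + $94.82 = $158.84
Taxable wages = $1904.46 − $158.84 = $1745.62
State withholding: $1745.62 × 0.0581 = $101.42
City income tax: $1745.62 × 0.0118 = $20.60
State disability insurance: $1904.46 × 0.015 = $28.57
PFL insurance: $1904.46 × 0.01 = $19.04
Employee stock purchase plan: $63.39
Total deductions = $64.02 + $94.82 + $101.42 + $20.60 + $28.57 + $19.04 + $63.39 = $391.86
Net pay = $1904.46 − $391.86 = $1512.60

$1512.60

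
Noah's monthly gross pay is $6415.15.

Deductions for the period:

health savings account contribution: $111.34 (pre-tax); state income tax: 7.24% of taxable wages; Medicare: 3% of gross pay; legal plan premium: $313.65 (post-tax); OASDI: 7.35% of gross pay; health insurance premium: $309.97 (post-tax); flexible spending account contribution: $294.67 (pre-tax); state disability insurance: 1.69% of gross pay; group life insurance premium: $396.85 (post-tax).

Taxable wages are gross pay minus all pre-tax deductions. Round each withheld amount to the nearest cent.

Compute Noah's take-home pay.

$3781.23

Flexible spending account contribution: $294.67
Health savings account contribution: $111.34
Pre-tax total = $294.67 + $111.34 = $406.01
Taxable wages = $6415.15 − $406.01 = $6009.14
State income tax: $6009.14 × 0.0724 = $435.06
OASDI: $6415.15 × 0.0735 = $471.51
State disability insurance: $6415.15 × 0.0169 = $108.42
Medicare: $6415.15 × 0.03 = $192.45
Health insurance premium: $309.97
Legal plan premium: $313.65
Group life insurance premium: $396.85
Total deductions = $294.67 + $111.34 + $435.06 + $471.51 + $108.42 + $192.45 + $309.97 + $313.65 + $396.85 = $2633.92
Net pay = $6415.15 − $2633.92 = $3781.23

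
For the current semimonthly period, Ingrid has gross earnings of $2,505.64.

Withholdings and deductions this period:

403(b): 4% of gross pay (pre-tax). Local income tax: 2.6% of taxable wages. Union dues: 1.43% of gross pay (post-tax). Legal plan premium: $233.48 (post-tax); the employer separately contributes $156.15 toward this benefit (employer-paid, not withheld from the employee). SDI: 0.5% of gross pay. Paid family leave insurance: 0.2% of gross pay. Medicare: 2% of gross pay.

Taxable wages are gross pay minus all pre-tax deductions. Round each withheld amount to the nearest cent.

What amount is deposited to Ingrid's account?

403(b): $2,505.64 × 0.04 = $100.23
Taxable wages = $2,505.64 − $100.23 = $2,405.41
Local income tax: $2,405.41 × 0.026 = $62.54
Medicare: $2,505.64 × 0.02 = $50.11
Paid family leave insurance: $2,505.64 × 0.002 = $5.01
SDI: $2,505.64 × 0.005 = $12.53
Union dues: $2,505.64 × 0.0143 = $35.83
Legal plan premium: $233.48
(Employer's $156.15 toward legal plan premium is not withheld from the employee.)
Total deductions = $100.23 + $62.54 + $50.11 + $5.01 + $12.53 + $35.83 + $233.48 = $499.73
Net pay = $2,505.64 − $499.73 = $2,005.91

$2,005.91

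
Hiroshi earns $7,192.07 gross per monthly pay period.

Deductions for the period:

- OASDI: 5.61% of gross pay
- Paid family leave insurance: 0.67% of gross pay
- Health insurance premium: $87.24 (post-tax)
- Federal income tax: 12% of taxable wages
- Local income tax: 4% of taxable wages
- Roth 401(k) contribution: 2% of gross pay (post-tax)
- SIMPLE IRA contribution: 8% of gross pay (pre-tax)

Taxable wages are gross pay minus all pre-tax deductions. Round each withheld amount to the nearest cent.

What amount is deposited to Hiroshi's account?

$4,875.28

SIMPLE IRA contribution: $7,192.07 × 0.08 = $575.37
Taxable wages = $7,192.07 − $575.37 = $6,616.70
Local income tax: $6,616.70 × 0.04 = $264.67
Federal income tax: $6,616.70 × 0.12 = $794.00
OASDI: $7,192.07 × 0.0561 = $403.48
Paid family leave insurance: $7,192.07 × 0.0067 = $48.19
Roth 401(k) contribution: $7,192.07 × 0.02 = $143.84
Health insurance premium: $87.24
Total deductions = $575.37 + $264.67 + $794.00 + $403.48 + $48.19 + $143.84 + $87.24 = $2,316.79
Net pay = $7,192.07 − $2,316.79 = $4,875.28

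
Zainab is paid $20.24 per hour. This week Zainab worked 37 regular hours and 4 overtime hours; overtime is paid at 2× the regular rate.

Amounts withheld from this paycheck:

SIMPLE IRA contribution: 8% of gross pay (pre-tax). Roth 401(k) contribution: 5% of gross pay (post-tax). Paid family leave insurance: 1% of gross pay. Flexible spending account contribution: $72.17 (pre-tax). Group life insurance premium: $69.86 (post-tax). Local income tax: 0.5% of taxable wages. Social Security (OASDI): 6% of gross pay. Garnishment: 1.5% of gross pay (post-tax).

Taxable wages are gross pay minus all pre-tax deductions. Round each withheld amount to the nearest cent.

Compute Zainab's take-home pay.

Regular pay: 37 × $20.24 = $748.88
Overtime pay: 4 × $20.24 × 2 = $161.92
Gross pay = $748.88 + $161.92 = $910.80
SIMPLE IRA contribution: $910.80 × 0.08 = $72.86
Flexible spending account contribution: $72.17
Pre-tax total = $72.86 + $72.17 = $145.03
Taxable wages = $910.80 − $145.03 = $765.77
Local income tax: $765.77 × 0.005 = $3.83
Social Security (OASDI): $910.80 × 0.06 = $54.65
Paid family leave insurance: $910.80 × 0.01 = $9.11
Garnishment: $910.80 × 0.015 = $13.66
Group life insurance premium: $69.86
Roth 401(k) contribution: $910.80 × 0.05 = $45.54
Total deductions = $72.86 + $72.17 + $3.83 + $54.65 + $9.11 + $13.66 + $69.86 + $45.54 = $341.68
Net pay = $910.80 − $341.68 = $569.12

$569.12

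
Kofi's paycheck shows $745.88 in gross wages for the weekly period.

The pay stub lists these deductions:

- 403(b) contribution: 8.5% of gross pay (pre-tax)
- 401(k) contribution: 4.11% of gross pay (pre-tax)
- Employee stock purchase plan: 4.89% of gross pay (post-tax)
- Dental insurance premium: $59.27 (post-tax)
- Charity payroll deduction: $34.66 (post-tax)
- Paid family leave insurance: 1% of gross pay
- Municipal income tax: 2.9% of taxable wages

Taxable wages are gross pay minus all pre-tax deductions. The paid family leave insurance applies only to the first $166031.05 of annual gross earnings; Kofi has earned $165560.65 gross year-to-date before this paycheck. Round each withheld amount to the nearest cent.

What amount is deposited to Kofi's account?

$497.82

403(b) contribution: $745.88 × 0.085 = $63.40
401(k) contribution: $745.88 × 0.0411 = $30.66
Pre-tax total = $63.40 + $30.66 = $94.06
Taxable wages = $745.88 − $94.06 = $651.82
Municipal income tax: $651.82 × 0.029 = $18.90
Paid family leave insurance: only $166031.05 − $165560.65 = $470.40 of this check is subject → $470.40 × 0.01 = $4.70
Employee stock purchase plan: $745.88 × 0.0489 = $36.47
Dental insurance premium: $59.27
Charity payroll deduction: $34.66
Total deductions = $63.40 + $30.66 + $18.90 + $4.70 + $36.47 + $59.27 + $34.66 = $248.06
Net pay = $745.88 − $248.06 = $497.82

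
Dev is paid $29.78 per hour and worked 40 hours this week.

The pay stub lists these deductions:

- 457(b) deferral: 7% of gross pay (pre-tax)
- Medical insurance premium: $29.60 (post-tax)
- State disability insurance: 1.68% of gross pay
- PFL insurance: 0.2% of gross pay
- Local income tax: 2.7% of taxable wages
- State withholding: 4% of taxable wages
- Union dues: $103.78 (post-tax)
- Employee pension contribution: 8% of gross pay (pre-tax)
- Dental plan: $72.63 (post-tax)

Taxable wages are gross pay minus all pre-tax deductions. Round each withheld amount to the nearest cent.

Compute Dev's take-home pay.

Gross pay: 40 × $29.78 = $1,191.20
Employee pension contribution: $1,191.20 × 0.08 = $95.30
457(b) deferral: $1,191.20 × 0.07 = $83.38
Pre-tax total = $95.30 + $83.38 = $178.68
Taxable wages = $1,191.20 − $178.68 = $1,012.52
Local income tax: $1,012.52 × 0.027 = $27.34
State withholding: $1,012.52 × 0.04 = $40.50
PFL insurance: $1,191.20 × 0.002 = $2.38
State disability insurance: $1,191.20 × 0.0168 = $20.01
Union dues: $103.78
Medical insurance premium: $29.60
Dental plan: $72.63
Total deductions = $95.30 + $83.38 + $27.34 + $40.50 + $2.38 + $20.01 + $103.78 + $29.60 + $72.63 = $474.92
Net pay = $1,191.20 − $474.92 = $716.28

$716.28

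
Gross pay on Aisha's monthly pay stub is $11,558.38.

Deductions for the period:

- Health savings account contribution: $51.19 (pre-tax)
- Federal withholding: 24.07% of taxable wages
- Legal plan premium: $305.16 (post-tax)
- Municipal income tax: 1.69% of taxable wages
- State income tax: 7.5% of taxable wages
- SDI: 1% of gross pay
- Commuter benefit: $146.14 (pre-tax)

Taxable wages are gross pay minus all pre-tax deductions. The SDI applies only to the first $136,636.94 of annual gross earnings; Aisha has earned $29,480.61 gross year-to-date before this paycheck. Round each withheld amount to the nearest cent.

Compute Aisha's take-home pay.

Commuter benefit: $146.14
Health savings account contribution: $51.19
Pre-tax total = $146.14 + $51.19 = $197.33
Taxable wages = $11,558.38 − $197.33 = $11,361.05
Federal withholding: $11,361.05 × 0.2407 = $2,734.60
Municipal income tax: $11,361.05 × 0.0169 = $192.00
State income tax: $11,361.05 × 0.075 = $852.08
SDI: cap not yet reached, full $11,558.38 is subject → $11,558.38 × 0.01 = $115.58
Legal plan premium: $305.16
Total deductions = $146.14 + $51.19 + $2,734.60 + $192.00 + $852.08 + $115.58 + $305.16 = $4,396.75
Net pay = $11,558.38 − $4,396.75 = $7,161.63

$7,161.63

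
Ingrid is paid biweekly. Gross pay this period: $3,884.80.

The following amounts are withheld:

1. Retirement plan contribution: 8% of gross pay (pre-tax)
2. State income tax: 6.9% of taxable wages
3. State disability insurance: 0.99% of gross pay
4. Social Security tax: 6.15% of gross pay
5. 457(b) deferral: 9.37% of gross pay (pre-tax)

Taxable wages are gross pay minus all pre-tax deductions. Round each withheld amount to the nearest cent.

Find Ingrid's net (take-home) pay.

Retirement plan contribution: $3,884.80 × 0.08 = $310.78
457(b) deferral: $3,884.80 × 0.0937 = $364.01
Pre-tax total = $310.78 + $364.01 = $674.79
Taxable wages = $3,884.80 − $674.79 = $3,210.01
State income tax: $3,210.01 × 0.069 = $221.49
Social Security tax: $3,884.80 × 0.0615 = $238.92
State disability insurance: $3,884.80 × 0.0099 = $38.46
Total deductions = $310.78 + $364.01 + $221.49 + $238.92 + $38.46 = $1,173.66
Net pay = $3,884.80 − $1,173.66 = $2,711.14

$2,711.14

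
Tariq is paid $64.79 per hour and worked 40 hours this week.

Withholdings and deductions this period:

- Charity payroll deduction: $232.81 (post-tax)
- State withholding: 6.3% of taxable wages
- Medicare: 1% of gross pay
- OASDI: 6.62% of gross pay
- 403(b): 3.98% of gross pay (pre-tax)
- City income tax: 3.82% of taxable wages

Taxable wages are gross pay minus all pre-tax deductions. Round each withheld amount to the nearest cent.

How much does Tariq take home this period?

Gross pay: 40 × $64.79 = $2591.60
403(b): $2591.60 × 0.0398 = $103.15
Taxable wages = $2591.60 − $103.15 = $2488.45
City income tax: $2488.45 × 0.0382 = $95.06
State withholding: $2488.45 × 0.063 = $156.77
Medicare: $2591.60 × 0.01 = $25.92
OASDI: $2591.60 × 0.0662 = $171.56
Charity payroll deduction: $232.81
Total deductions = $103.15 + $95.06 + $156.77 + $25.92 + $171.56 + $232.81 = $785.27
Net pay = $2591.60 − $785.27 = $1806.33

$1806.33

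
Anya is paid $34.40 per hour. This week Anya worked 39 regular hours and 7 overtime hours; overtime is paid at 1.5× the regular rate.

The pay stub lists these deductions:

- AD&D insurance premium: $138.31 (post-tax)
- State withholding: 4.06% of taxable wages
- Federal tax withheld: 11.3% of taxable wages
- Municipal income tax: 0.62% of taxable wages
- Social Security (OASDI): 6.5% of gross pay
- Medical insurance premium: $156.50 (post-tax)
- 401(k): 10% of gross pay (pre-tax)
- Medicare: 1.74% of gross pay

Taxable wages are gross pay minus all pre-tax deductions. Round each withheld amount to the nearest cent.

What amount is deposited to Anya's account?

Regular pay: 39 × $34.40 = $1,341.60
Overtime pay: 7 × $34.40 × 1.5 = $361.20
Gross pay = $1,341.60 + $361.20 = $1,702.80
401(k): $1,702.80 × 0.1 = $170.28
Taxable wages = $1,702.80 − $170.28 = $1,532.52
Municipal income tax: $1,532.52 × 0.0062 = $9.50
Federal tax withheld: $1,532.52 × 0.113 = $173.17
State withholding: $1,532.52 × 0.0406 = $62.22
Social Security (OASDI): $1,702.80 × 0.065 = $110.68
Medicare: $1,702.80 × 0.0174 = $29.63
AD&D insurance premium: $138.31
Medical insurance premium: $156.50
Total deductions = $170.28 + $9.50 + $173.17 + $62.22 + $110.68 + $29.63 + $138.31 + $156.50 = $850.29
Net pay = $1,702.80 − $850.29 = $852.51

$852.51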